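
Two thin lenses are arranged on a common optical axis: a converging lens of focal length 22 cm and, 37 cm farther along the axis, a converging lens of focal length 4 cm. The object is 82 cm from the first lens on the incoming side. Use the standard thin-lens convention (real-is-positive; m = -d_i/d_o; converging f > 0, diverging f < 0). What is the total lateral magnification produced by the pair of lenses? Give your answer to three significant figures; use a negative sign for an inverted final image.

0.500

Lens 1: 1/d_i1 = 1/f_1 - 1/d_o1 = 1/22 - 1/82 = 0.03326 cm^-1, so d_i1 = 30.067 cm.
m_1 = -(30.067)/82 = -0.3667.
Object distance for lens 2: d_o2 = 37 - 30.067 = 6.933 cm.
Lens 2: 1/d_i2 = 1/f_2 - 1/d_o2 = 1/4 - 1/(6.933) = 0.10577 cm^-1, so d_i2 = 9.455 cm.
m_2 = -(9.455)/(6.933) = -1.3636.
Overall magnification: m = m_1 m_2 = 0.5000.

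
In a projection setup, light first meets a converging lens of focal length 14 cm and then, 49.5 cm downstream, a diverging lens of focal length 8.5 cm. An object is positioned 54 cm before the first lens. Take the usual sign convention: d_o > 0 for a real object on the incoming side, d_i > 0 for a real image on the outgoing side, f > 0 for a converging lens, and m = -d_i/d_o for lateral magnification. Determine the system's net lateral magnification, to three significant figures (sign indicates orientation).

-0.0761

First lens: d_i1 = 1/(1/14 - 1/54) = 18.900 cm.
m_1 = -(18.900)/54 = -0.3500.
The intermediate image is 18.900 cm to the right of lens 1, so d_o2 = L - d_i1 = 49.5 - 18.900 = 30.600 cm.
Second lens: d_i2 = 1/(1/(-8.5) - 1/(30.600)) = -6.652 cm.
m_2 = -(-6.652)/(30.600) = 0.2174.
Overall magnification: m = m_1 m_2 = -0.0761.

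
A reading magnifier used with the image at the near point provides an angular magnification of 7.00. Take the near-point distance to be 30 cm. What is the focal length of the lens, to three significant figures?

5.00 cm

For the image at the near point, M = 1 + D/f.
f = D/(M - 1) = 30/(7.0 - 1) = 5.000 cm.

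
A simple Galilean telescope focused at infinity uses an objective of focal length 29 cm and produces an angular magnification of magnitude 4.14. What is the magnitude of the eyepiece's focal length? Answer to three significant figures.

7.00 cm

|M| = f_obj/|f_eye|, so |f_eye| = f_obj/|M| = 29/4.14 = 7.005 cm.
(The eyepiece is diverging, so its signed focal length is -7.005 cm.)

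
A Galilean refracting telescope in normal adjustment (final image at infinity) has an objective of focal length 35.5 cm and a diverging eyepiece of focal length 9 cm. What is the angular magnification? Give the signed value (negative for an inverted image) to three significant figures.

M = -f_obj/f_eye = -35.5/(-9) = 3.944.

3.94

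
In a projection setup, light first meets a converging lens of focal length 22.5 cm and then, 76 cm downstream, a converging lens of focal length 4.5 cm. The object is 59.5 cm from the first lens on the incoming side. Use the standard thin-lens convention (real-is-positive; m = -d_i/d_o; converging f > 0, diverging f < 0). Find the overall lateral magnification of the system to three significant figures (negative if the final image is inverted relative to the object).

Lens 1: 1/d_i1 = 1/f_1 - 1/d_o1 = 1/22.5 - 1/59.5 = 0.02764 cm^-1, so d_i1 = 36.182 cm.
m_1 = -(36.182)/59.5 = -0.6081.
That image sits 39.818 cm in front of the second lens, so d_o2 = 39.818 cm.
Lens 2: 1/d_i2 = 1/f_2 - 1/d_o2 = 1/4.5 - 1/(39.818) = 0.19711 cm^-1, so d_i2 = 5.073 cm.
m_2 = -(5.073)/(39.818) = -0.1274.
The system's lateral magnification is m_1 m_2 = (-0.6081)(-0.1274) = 0.0775.

0.0775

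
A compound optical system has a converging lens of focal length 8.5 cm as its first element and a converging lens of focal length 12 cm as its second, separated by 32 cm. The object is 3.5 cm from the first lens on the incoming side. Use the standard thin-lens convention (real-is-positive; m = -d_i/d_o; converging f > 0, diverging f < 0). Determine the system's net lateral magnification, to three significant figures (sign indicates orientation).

First lens: d_i1 = 1/(1/8.5 - 1/3.5) = -5.950 cm.
m_1 = -(-5.950)/3.5 = 1.7000.
The intermediate image is virtual, 5.950 cm to the left of lens 1, so d_o2 = L - d_i1 = 32 - (-5.950) = 37.950 cm.
Second lens: d_i2 = 1/(1/12 - 1/(37.950)) = 17.549 cm.
m_2 = -(17.549)/(37.950) = -0.4624.
Overall magnification: m = m_1 m_2 = -0.7861.

-0.786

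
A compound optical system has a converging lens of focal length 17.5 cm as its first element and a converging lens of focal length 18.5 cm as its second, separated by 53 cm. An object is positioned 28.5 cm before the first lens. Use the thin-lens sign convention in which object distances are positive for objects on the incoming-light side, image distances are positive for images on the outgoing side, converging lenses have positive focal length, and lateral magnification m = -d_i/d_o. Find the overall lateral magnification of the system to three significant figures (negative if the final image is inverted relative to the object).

-2.71

Applying the thin-lens equation to the first lens, 1/17.5 = 1/28.5 + 1/d_i1, which gives d_i1 = 45.341 cm.
Its lateral magnification is m_1 = -d_i1/d_o1 = -(45.341)/28.5 = -1.5909.
Object distance for lens 2: d_o2 = 53 - 45.341 = 7.659 cm.
Applying the thin-lens equation again with f_2 = 18.5 cm and d_o2 = 7.659 cm gives d_i2 = -13.070 cm.
m_2 = -(-13.070)/(7.659) = 1.7065.
Total m = m_1 x m_2 = (-1.5909)(1.7065) = -2.7149.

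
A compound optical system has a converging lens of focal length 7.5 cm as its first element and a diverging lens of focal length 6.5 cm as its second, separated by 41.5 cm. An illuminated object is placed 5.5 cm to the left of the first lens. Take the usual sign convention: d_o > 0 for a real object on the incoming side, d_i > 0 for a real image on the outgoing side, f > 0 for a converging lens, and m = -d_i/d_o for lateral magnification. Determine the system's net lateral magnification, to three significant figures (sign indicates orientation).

First lens: d_i1 = 1/(1/7.5 - 1/5.5) = -20.625 cm.
m_1 = -(-20.625)/5.5 = 3.7500.
The intermediate image is virtual, 20.625 cm to the left of lens 1, so d_o2 = L - d_i1 = 41.5 - (-20.625) = 62.125 cm.
Second lens: d_i2 = 1/(1/(-6.5) - 1/(62.125)) = -5.884 cm.
m_2 = -(-5.884)/(62.125) = 0.0947.
Total m = m_1 x m_2 = (3.7500)(0.0947) = 0.3552.

0.355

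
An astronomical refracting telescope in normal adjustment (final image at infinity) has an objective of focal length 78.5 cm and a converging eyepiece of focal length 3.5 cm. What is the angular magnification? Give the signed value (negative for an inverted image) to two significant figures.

-22

M = -f_obj/f_eye = -78.5/(3.5) = -22.429.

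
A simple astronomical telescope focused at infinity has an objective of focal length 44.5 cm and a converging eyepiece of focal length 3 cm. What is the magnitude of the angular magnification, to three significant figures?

14.8

|M| = f_obj/|f_eye| = 44.5/3 = 14.833.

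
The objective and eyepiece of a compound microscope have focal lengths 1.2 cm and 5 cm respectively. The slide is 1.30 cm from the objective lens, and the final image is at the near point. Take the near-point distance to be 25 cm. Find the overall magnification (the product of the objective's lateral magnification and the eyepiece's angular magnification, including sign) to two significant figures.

-72

Objective: 1/d_i = 1/f_obj - 1/d_o = 1/1.2 - 1/1.30 = 0.06410 cm^-1, so d_i = 15.600 cm.
m_obj = -d_i/d_o = -15.600/1.30 = -12.000.
Eyepiece angular magnification (image at near point): M_eye = 1 + D/f_e = 1 + 25/5 = 6.000.
Overall M = m_obj x M_eye = (-12.000)(6.000) = -72.00.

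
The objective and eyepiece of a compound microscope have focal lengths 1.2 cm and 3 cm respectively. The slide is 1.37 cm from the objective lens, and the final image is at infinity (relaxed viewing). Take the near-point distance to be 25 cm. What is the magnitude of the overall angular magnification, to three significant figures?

Objective: 1/d_i = 1/f_obj - 1/d_o = 1/1.2 - 1/1.37 = 0.10341 cm^-1, so d_i = 9.671 cm.
m_obj = -d_i/d_o = -9.671/1.37 = -7.059.
Eyepiece angular magnification (image at infinity): M_eye = D/f_e = 25/3 = 8.333.
Overall M = m_obj x M_eye = (-7.059)(8.333) = -58.82.
|M| = 58.82.

58.8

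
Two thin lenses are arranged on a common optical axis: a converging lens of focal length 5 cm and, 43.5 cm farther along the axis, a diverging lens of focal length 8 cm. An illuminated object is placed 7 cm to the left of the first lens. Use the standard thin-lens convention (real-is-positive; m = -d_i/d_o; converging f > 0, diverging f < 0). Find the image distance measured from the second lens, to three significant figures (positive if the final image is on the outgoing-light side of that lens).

-6.12 cm

Lens 1: 1/d_i1 = 1/f_1 - 1/d_o1 = 1/5 - 1/7 = 0.05714 cm^-1, so d_i1 = 17.500 cm.
The intermediate image is 17.500 cm to the right of lens 1, so d_o2 = L - d_i1 = 43.5 - 17.500 = 26.000 cm.
Lens 2: 1/d_i2 = 1/f_2 - 1/d_o2 = 1/(-8) - 1/(26.000) = -0.16346 cm^-1, so d_i2 = -6.118 cm.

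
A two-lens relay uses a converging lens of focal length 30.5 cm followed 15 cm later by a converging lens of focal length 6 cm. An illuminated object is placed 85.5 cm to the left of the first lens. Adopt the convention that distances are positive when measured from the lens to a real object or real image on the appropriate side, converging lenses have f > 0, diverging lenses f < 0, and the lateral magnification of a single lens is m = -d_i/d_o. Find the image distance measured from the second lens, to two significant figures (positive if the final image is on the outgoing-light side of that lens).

5.1 cm

Lens 1: 1/d_i1 = 1/f_1 - 1/d_o1 = 1/30.5 - 1/85.5 = 0.02109 cm^-1, so d_i1 = 47.414 cm.
Since 47.414 cm > 15 cm, the first image lies past the second lens and serves as a virtual object: d_o2 = L - d_i1 = -32.414 cm.
Lens 2: 1/d_i2 = 1/f_2 - 1/d_o2 = 1/6 - 1/(-32.414) = 0.19752 cm^-1, so d_i2 = 5.063 cm.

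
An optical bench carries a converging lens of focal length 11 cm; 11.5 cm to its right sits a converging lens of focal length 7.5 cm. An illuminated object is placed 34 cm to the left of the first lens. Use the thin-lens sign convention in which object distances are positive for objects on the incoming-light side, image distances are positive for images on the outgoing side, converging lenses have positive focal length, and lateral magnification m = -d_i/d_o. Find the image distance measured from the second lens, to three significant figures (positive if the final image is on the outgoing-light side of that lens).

2.91 cm

Applying the thin-lens equation to the first lens, 1/11 = 1/34 + 1/d_i1, which gives d_i1 = 16.261 cm.
Since 16.261 cm > 11.5 cm, the first image lies past the second lens and serves as a virtual object: d_o2 = L - d_i1 = -4.761 cm.
Applying the thin-lens equation again with f_2 = 7.5 cm and d_o2 = -4.761 cm gives d_i2 = 2.912 cm.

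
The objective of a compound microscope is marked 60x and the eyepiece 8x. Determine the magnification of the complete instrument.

480

The overall magnification of a compound microscope is the product of the objective and eyepiece magnifications:
M = M_obj x M_eye = 60 x 8 = 480.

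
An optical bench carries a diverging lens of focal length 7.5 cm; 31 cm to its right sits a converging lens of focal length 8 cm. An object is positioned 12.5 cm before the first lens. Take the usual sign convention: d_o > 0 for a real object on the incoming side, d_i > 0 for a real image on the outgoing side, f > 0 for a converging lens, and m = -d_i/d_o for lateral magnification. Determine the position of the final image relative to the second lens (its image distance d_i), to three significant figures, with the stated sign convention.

Applying the thin-lens equation to the first lens, 1/(-7.5) = 1/12.5 + 1/d_i1, which gives d_i1 = -4.688 cm.
The intermediate image is virtual, 4.688 cm to the left of lens 1, so d_o2 = L - d_i1 = 31 - (-4.688) = 35.688 cm.
Applying the thin-lens equation again with f_2 = 8 cm and d_o2 = 35.688 cm gives d_i2 = 10.312 cm.

10.3 cm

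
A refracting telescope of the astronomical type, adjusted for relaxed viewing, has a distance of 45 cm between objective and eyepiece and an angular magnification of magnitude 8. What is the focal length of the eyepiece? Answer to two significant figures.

5.0 cm

In normal adjustment the tube length equals f_obj + f_eye and |M| = f_obj/f_eye.
So f_obj = 8 f_eye and 8 f_eye + f_eye = 45 cm, giving f_eye = 45/9 = 5.000 cm and f_obj = 40.000 cm.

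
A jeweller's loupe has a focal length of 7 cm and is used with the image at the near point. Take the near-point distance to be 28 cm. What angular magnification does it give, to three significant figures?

M = 1 + D/f = 1 + 28/7 = 5.000.

5.00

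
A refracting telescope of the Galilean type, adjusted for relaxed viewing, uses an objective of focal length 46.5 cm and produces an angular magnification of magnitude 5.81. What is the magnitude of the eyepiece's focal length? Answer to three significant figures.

|M| = f_obj/|f_eye|, so |f_eye| = f_obj/|M| = 46.5/5.81 = 8.003 cm.
(The eyepiece is diverging, so its signed focal length is -8.003 cm.)

8.00 cm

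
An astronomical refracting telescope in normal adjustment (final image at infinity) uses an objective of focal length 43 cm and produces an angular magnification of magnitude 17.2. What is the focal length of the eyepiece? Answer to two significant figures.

|M| = f_obj/f_eye, so f_eye = f_obj/|M| = 43/17.2 = 2.500 cm.

2.5 cm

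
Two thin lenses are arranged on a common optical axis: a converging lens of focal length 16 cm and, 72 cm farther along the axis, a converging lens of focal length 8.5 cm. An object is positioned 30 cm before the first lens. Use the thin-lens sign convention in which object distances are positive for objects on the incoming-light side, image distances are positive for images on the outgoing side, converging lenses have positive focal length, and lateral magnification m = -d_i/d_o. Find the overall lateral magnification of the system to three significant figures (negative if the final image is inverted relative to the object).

0.333

First lens: d_i1 = 1/(1/16 - 1/30) = 34.286 cm.
m_1 = -(34.286)/30 = -1.1429.
That image sits 37.714 cm in front of the second lens, so d_o2 = 37.714 cm.
Second lens: d_i2 = 1/(1/8.5 - 1/(37.714)) = 10.973 cm.
m_2 = -(10.973)/(37.714) = -0.2910.
Overall magnification: m = m_1 m_2 = 0.3325.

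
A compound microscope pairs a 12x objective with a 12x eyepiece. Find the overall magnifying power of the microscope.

144

The overall magnification of a compound microscope is the product of the objective and eyepiece magnifications:
M = M_obj x M_eye = 12 x 12 = 144.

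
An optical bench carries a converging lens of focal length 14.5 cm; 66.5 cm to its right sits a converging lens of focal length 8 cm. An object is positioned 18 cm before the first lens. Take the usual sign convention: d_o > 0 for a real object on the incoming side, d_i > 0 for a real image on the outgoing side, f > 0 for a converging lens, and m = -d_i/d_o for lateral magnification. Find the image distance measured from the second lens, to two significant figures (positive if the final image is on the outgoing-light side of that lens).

First lens: d_i1 = 1/(1/14.5 - 1/18) = 74.571 cm.
Since 74.571 cm > 66.5 cm, the first image lies past the second lens and serves as a virtual object: d_o2 = L - d_i1 = -8.071 cm.
Second lens: d_i2 = 1/(1/8 - 1/(-8.071)) = 4.018 cm.

4.0 cm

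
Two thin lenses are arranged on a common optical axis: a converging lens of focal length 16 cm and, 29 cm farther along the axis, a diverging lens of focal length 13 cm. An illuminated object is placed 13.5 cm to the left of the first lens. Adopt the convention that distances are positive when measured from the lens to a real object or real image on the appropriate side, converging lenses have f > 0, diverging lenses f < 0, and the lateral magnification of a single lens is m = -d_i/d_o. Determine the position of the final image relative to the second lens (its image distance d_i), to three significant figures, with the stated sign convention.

First lens: d_i1 = 1/(1/16 - 1/13.5) = -86.400 cm.
With d_i1 < 0 the first image is virtual and lies on the object side; the object distance for lens 2 is d_o2 = 29 - (-86.400) = 115.400 cm.
Second lens: d_i2 = 1/(1/(-13) - 1/(115.400)) = -11.684 cm.

-11.7 cm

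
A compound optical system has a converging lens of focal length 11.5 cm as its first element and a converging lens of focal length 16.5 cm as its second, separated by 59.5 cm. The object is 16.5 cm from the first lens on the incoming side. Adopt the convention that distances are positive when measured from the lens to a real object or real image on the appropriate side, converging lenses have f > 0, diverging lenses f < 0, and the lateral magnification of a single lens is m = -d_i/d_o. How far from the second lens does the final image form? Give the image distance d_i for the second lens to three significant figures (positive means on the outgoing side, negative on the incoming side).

70.4 cm

Lens 1: 1/d_i1 = 1/f_1 - 1/d_o1 = 1/11.5 - 1/16.5 = 0.02635 cm^-1, so d_i1 = 37.950 cm.
The intermediate image is 37.950 cm to the right of lens 1, so d_o2 = L - d_i1 = 59.5 - 37.950 = 21.550 cm.
Lens 2: 1/d_i2 = 1/f_2 - 1/d_o2 = 1/16.5 - 1/(21.550) = 0.01420 cm^-1, so d_i2 = 70.411 cm.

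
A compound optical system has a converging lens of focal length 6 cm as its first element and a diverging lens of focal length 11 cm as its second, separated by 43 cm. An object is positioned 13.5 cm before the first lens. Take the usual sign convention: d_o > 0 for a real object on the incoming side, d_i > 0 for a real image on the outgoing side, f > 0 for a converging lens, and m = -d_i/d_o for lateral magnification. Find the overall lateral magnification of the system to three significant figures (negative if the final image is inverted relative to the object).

-0.204

First lens: d_i1 = 1/(1/6 - 1/13.5) = 10.800 cm.
m_1 = -(10.800)/13.5 = -0.8000.
The intermediate image is 10.800 cm to the right of lens 1, so d_o2 = L - d_i1 = 43 - 10.800 = 32.200 cm.
Second lens: d_i2 = 1/(1/(-11) - 1/(32.200)) = -8.199 cm.
m_2 = -(-8.199)/(32.200) = 0.2546.
The system's lateral magnification is m_1 m_2 = (-0.8000)(0.2546) = -0.2037.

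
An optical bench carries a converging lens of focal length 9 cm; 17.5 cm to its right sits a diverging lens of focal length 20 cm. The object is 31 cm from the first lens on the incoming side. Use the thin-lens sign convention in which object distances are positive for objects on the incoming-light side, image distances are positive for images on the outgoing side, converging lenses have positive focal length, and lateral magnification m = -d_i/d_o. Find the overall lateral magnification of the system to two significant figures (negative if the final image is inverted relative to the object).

-0.33

First lens: d_i1 = 1/(1/9 - 1/31) = 12.682 cm.
m_1 = -(12.682)/31 = -0.4091.
That image sits 4.818 cm in front of the second lens, so d_o2 = 4.818 cm.
Second lens: d_i2 = 1/(1/(-20) - 1/(4.818)) = -3.883 cm.
m_2 = -(-3.883)/(4.818) = 0.8059.
Total m = m_1 x m_2 = (-0.4091)(0.8059) = -0.3297.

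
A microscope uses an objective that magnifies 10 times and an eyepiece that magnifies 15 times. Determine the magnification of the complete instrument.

150

The overall magnification of a compound microscope is the product of the objective and eyepiece magnifications:
M = M_obj x M_eye = 10 x 15 = 150.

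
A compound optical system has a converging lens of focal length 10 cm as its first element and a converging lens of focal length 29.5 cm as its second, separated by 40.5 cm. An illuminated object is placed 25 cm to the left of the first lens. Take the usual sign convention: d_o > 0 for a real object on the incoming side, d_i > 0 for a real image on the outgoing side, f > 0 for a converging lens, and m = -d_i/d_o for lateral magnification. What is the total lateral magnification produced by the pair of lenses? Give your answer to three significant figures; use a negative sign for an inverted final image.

Lens 1: 1/d_i1 = 1/f_1 - 1/d_o1 = 1/10 - 1/25 = 0.06000 cm^-1, so d_i1 = 16.667 cm.
m_1 = -(16.667)/25 = -0.6667.
That image sits 23.833 cm in front of the second lens, so d_o2 = 23.833 cm.
Lens 2: 1/d_i2 = 1/f_2 - 1/d_o2 = 1/29.5 - 1/(23.833) = -0.00806 cm^-1, so d_i2 = -124.074 cm.
m_2 = -(-124.074)/(23.833) = 5.2059.
The system's lateral magnification is m_1 m_2 = (-0.6667)(5.2059) = -3.4706.

-3.47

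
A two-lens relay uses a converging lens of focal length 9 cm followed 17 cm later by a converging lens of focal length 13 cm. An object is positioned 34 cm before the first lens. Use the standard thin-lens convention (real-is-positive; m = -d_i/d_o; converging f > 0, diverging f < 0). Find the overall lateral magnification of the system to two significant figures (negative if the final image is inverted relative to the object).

First lens: d_i1 = 1/(1/9 - 1/34) = 12.240 cm.
m_1 = -(12.240)/34 = -0.3600.
Object distance for lens 2: d_o2 = 17 - 12.240 = 4.760 cm.
Second lens: d_i2 = 1/(1/13 - 1/(4.760)) = -7.510 cm.
m_2 = -(-7.510)/(4.760) = 1.5777.
The system's lateral magnification is m_1 m_2 = (-0.3600)(1.5777) = -0.5680.

-0.57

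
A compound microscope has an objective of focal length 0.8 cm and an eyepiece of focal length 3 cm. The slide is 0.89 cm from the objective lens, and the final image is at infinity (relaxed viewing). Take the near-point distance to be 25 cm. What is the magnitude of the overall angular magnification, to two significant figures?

74

Objective: 1/d_i = 1/f_obj - 1/d_o = 1/0.8 - 1/0.89 = 0.12640 cm^-1, so d_i = 7.911 cm.
m_obj = -d_i/d_o = -7.911/0.89 = -8.889.
Eyepiece angular magnification (image at infinity): M_eye = D/f_e = 25/3 = 8.333.
Overall M = m_obj x M_eye = (-8.889)(8.333) = -74.07.
|M| = 74.07.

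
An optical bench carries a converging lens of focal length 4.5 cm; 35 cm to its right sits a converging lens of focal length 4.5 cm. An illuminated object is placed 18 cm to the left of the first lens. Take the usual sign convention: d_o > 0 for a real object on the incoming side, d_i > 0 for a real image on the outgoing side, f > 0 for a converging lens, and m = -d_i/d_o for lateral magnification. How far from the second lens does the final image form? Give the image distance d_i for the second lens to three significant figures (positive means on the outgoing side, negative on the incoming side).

5.33 cm

Applying the thin-lens equation to the first lens, 1/4.5 = 1/18 + 1/d_i1, which gives d_i1 = 6.000 cm.
Object distance for lens 2: d_o2 = 35 - 6.000 = 29.000 cm.
Applying the thin-lens equation again with f_2 = 4.5 cm and d_o2 = 29.000 cm gives d_i2 = 5.327 cm.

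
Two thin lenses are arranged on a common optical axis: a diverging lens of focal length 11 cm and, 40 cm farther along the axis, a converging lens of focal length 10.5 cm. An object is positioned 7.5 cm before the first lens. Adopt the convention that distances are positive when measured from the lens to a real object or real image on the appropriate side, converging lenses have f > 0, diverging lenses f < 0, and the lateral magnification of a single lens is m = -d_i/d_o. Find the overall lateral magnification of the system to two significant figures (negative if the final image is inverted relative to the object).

First lens: d_i1 = 1/(1/(-11) - 1/7.5) = -4.459 cm.
m_1 = -(-4.459)/7.5 = 0.5946.
With d_i1 < 0 the first image is virtual and lies on the object side; the object distance for lens 2 is d_o2 = 40 - (-4.459) = 44.459 cm.
Second lens: d_i2 = 1/(1/10.5 - 1/(44.459)) = 13.747 cm.
m_2 = -(13.747)/(44.459) = -0.3092.
The system's lateral magnification is m_1 m_2 = (0.5946)(-0.3092) = -0.1838.

-0.18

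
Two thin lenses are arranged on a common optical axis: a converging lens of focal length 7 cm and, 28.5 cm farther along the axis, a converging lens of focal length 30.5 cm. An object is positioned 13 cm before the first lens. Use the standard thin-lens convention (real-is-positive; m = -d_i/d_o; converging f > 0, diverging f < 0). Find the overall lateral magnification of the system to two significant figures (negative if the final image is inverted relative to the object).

-2.1

Applying the thin-lens equation to the first lens, 1/7 = 1/13 + 1/d_i1, which gives d_i1 = 15.167 cm.
Its lateral magnification is m_1 = -d_i1/d_o1 = -(15.167)/13 = -1.1667.
That image sits 13.333 cm in front of the second lens, so d_o2 = 13.333 cm.
Applying the thin-lens equation again with f_2 = 30.5 cm and d_o2 = 13.333 cm gives d_i2 = -23.689 cm.
m_2 = -(-23.689)/(13.333) = 1.7767.
The system's lateral magnification is m_1 m_2 = (-1.1667)(1.7767) = -2.0728.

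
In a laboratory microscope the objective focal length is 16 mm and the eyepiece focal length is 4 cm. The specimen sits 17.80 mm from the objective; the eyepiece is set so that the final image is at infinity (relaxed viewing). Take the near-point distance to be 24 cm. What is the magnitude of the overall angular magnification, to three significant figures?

Convert to cm: f_obj = 16 mm = 1.6 cm; d_o = 17.80 mm = 1.78 cm.
Objective: 1/d_i = 1/f_obj - 1/d_o = 1/1.6 - 1/1.78 = 0.06320 cm^-1, so d_i = 15.822 cm.
m_obj = -d_i/d_o = -15.822/1.78 = -8.889.
Eyepiece angular magnification (image at infinity): M_eye = D/f_e = 24/4 = 6.000.
Overall M = m_obj x M_eye = (-8.889)(6.000) = -53.33.
|M| = 53.33.

53.3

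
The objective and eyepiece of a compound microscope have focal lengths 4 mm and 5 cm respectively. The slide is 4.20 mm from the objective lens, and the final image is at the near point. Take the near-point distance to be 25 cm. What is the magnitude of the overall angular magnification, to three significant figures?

Convert to cm: f_obj = 4 mm = 0.4 cm; d_o = 4.20 mm = 0.42 cm.
Objective: 1/d_i = 1/f_obj - 1/d_o = 1/0.4 - 1/0.42 = 0.11905 cm^-1, so d_i = 8.400 cm.
m_obj = -d_i/d_o = -8.400/0.42 = -20.000.
Eyepiece angular magnification (image at near point): M_eye = 1 + D/f_e = 1 + 25/5 = 6.000.
Overall M = m_obj x M_eye = (-20.000)(6.000) = -120.00.
|M| = 120.00.

120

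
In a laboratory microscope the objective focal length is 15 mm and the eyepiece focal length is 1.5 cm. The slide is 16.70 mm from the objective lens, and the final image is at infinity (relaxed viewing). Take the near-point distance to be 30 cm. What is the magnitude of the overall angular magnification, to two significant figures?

Convert to cm: f_obj = 15 mm = 1.5 cm; d_o = 16.70 mm = 1.67 cm.
Objective: 1/d_i = 1/f_obj - 1/d_o = 1/1.5 - 1/1.67 = 0.06786 cm^-1, so d_i = 14.735 cm.
m_obj = -d_i/d_o = -14.735/1.67 = -8.824.
Eyepiece angular magnification (image at infinity): M_eye = D/f_e = 30/1.5 = 20.000.
Overall M = m_obj x M_eye = (-8.824)(20.000) = -176.47.
|M| = 176.47.

180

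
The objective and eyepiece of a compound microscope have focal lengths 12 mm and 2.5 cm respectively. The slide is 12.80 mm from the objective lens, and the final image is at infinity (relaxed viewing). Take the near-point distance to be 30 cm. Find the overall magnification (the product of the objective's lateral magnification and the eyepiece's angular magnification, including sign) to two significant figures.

Convert to cm: f_obj = 12 mm = 1.2 cm; d_o = 12.80 mm = 1.28 cm.
Objective: 1/d_i = 1/f_obj - 1/d_o = 1/1.2 - 1/1.28 = 0.05208 cm^-1, so d_i = 19.200 cm.
m_obj = -d_i/d_o = -19.200/1.28 = -15.000.
Eyepiece angular magnification (image at infinity): M_eye = D/f_e = 30/2.5 = 12.000.
Overall M = m_obj x M_eye = (-15.000)(12.000) = -180.00.

-180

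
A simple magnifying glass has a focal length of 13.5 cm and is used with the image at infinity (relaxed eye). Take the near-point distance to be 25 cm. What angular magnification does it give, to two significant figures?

1.9

M = D/f = 25/13.5 = 1.852.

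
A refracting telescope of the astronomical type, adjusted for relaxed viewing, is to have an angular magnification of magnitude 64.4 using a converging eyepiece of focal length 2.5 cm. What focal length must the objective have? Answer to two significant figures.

|M| = f_obj/|f_eye|, so f_obj = |M| x |f_eye| = 64.4 x 2.5 = 161.000 cm.

160 cm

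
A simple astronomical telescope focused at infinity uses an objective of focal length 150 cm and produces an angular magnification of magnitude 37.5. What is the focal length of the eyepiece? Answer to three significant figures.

|M| = f_obj/f_eye, so f_eye = f_obj/|M| = 150/37.5 = 4.000 cm.

4.00 cm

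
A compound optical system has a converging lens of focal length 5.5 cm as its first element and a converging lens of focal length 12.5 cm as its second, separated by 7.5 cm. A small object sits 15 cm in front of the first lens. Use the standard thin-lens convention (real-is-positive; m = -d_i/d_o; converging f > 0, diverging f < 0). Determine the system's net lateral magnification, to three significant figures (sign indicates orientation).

-0.529

First lens: d_i1 = 1/(1/5.5 - 1/15) = 8.684 cm.
m_1 = -(8.684)/15 = -0.5789.
This image would form 8.684 cm past lens 1, i.e. 1.184 cm beyond lens 2, so it is a virtual object for lens 2: d_o2 = 7.5 - 8.684 = -1.184 cm.
Second lens: d_i2 = 1/(1/12.5 - 1/(-1.184)) = 1.082 cm.
m_2 = -(1.082)/(-1.184) = 0.9135.
The system's lateral magnification is m_1 m_2 = (-0.5789)(0.9135) = -0.5288.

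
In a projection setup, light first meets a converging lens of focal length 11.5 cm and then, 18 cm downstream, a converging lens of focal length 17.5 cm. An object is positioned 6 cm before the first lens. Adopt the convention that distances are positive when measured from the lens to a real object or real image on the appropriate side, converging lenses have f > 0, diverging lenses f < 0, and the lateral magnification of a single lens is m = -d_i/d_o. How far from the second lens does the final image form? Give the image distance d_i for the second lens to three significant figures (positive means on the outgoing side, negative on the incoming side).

Lens 1: 1/d_i1 = 1/f_1 - 1/d_o1 = 1/11.5 - 1/6 = -0.07971 cm^-1, so d_i1 = -12.545 cm.
With d_i1 < 0 the first image is virtual and lies on the object side; the object distance for lens 2 is d_o2 = 18 - (-12.545) = 30.545 cm.
Lens 2: 1/d_i2 = 1/f_2 - 1/d_o2 = 1/17.5 - 1/(30.545) = 0.02440 cm^-1, so d_i2 = 40.976 cm.

41.0 cm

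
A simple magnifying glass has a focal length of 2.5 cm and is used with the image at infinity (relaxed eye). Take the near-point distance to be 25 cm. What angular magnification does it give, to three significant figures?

10.0

M = D/f = 25/2.5 = 10.000.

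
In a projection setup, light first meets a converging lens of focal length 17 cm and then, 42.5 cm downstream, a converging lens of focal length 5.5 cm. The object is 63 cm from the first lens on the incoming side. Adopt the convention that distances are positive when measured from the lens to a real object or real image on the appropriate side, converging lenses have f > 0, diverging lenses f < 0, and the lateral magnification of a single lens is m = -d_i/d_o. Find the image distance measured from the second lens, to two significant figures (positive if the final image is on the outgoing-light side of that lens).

First lens: d_i1 = 1/(1/17 - 1/63) = 23.283 cm.
That image sits 19.217 cm in front of the second lens, so d_o2 = 19.217 cm.
Second lens: d_i2 = 1/(1/5.5 - 1/(19.217)) = 7.705 cm.

7.7 cm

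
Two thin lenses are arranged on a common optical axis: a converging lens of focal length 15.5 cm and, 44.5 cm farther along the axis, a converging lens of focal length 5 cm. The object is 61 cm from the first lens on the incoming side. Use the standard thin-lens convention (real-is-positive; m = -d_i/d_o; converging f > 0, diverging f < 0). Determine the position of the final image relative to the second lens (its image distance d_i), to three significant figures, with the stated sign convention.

First lens: d_i1 = 1/(1/15.5 - 1/61) = 20.780 cm.
Object distance for lens 2: d_o2 = 44.5 - 20.780 = 23.720 cm.
Second lens: d_i2 = 1/(1/5 - 1/(23.720)) = 6.335 cm.

6.34 cm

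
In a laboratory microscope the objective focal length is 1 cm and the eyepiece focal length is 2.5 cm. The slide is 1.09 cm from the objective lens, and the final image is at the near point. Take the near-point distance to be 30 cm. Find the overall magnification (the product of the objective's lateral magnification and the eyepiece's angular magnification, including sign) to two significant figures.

-140

Objective: 1/d_i = 1/f_obj - 1/d_o = 1/1 - 1/1.09 = 0.08257 cm^-1, so d_i = 12.111 cm.
m_obj = -d_i/d_o = -12.111/1.09 = -11.111.
Eyepiece angular magnification (image at near point): M_eye = 1 + D/f_e = 1 + 30/2.5 = 13.000.
Overall M = m_obj x M_eye = (-11.111)(13.000) = -144.44.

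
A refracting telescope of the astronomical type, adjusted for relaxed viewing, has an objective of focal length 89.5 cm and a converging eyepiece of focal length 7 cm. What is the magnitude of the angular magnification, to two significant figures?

|M| = f_obj/|f_eye| = 89.5/7 = 12.786.

13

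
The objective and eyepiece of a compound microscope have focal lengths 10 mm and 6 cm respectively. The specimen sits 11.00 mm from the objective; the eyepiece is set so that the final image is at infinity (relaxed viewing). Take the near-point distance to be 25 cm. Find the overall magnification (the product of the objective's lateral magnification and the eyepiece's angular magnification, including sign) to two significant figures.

-42

Convert to cm: f_obj = 10 mm = 1 cm; d_o = 11.00 mm = 1.10 cm.
Objective: 1/d_i = 1/f_obj - 1/d_o = 1/1 - 1/1.10 = 0.09091 cm^-1, so d_i = 11.000 cm.
m_obj = -d_i/d_o = -11.000/1.10 = -10.000.
Eyepiece angular magnification (image at infinity): M_eye = D/f_e = 25/6 = 4.167.
Overall M = m_obj x M_eye = (-10.000)(4.167) = -41.67.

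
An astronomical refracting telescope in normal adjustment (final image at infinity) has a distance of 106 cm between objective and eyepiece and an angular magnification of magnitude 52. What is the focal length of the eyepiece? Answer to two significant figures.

In normal adjustment the tube length equals f_obj + f_eye and |M| = f_obj/f_eye.
So f_obj = 52 f_eye and 52 f_eye + f_eye = 106 cm, giving f_eye = 106/53 = 2.000 cm and f_obj = 104.000 cm.

2.0 cm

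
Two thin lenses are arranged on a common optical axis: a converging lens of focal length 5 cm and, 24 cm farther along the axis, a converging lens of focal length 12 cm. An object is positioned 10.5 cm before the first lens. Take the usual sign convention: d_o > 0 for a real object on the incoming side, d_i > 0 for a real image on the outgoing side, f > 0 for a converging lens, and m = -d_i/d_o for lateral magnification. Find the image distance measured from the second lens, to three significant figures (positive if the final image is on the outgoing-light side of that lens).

70.7 cm

Lens 1: 1/d_i1 = 1/f_1 - 1/d_o1 = 1/5 - 1/10.5 = 0.10476 cm^-1, so d_i1 = 9.545 cm.
Object distance for lens 2: d_o2 = 24 - 9.545 = 14.455 cm.
Lens 2: 1/d_i2 = 1/f_2 - 1/d_o2 = 1/12 - 1/(14.455) = 0.01415 cm^-1, so d_i2 = 70.667 cm.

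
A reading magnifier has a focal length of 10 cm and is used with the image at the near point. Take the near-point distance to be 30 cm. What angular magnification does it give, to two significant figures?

M = 1 + D/f = 1 + 30/10 = 4.000.

4.0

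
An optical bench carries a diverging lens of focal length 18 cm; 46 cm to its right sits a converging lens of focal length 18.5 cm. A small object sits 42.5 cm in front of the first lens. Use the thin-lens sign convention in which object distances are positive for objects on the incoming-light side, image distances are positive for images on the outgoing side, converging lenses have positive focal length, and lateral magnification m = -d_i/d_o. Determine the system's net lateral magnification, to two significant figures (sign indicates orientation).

Lens 1: 1/d_i1 = 1/f_1 - 1/d_o1 = 1/(-18) - 1/42.5 = -0.07908 cm^-1, so d_i1 = -12.645 cm.
m_1 = -(-12.645)/42.5 = 0.2975.
The intermediate image is virtual, 12.645 cm to the left of lens 1, so d_o2 = L - d_i1 = 46 - (-12.645) = 58.645 cm.
Lens 2: 1/d_i2 = 1/f_2 - 1/d_o2 = 1/18.5 - 1/(58.645) = 0.03700 cm^-1, so d_i2 = 27.025 cm.
m_2 = -(27.025)/(58.645) = -0.4608.
Total m = m_1 x m_2 = (0.2975)(-0.4608) = -0.1371.

-0.14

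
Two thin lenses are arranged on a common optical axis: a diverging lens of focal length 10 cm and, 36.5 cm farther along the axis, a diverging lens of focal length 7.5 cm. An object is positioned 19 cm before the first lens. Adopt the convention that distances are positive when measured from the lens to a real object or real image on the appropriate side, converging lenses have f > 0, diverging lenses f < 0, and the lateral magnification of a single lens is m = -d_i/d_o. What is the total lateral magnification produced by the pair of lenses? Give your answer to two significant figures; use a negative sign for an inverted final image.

First lens: d_i1 = 1/(1/(-10) - 1/19) = -6.552 cm.
m_1 = -(-6.552)/19 = 0.3448.
With d_i1 < 0 the first image is virtual and lies on the object side; the object distance for lens 2 is d_o2 = 36.5 - (-6.552) = 43.052 cm.
Second lens: d_i2 = 1/(1/(-7.5) - 1/(43.052)) = -6.387 cm.
m_2 = -(-6.387)/(43.052) = 0.1484.
Overall magnification: m = m_1 m_2 = 0.0512.

0.051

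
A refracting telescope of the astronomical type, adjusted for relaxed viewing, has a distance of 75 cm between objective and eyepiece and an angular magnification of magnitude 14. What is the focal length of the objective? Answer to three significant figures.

70.0 cm

In normal adjustment the tube length equals f_obj + f_eye and |M| = f_obj/f_eye.
So f_obj = 14 f_eye and 14 f_eye + f_eye = 75 cm, giving f_eye = 75/15 = 5.000 cm and f_obj = 70.000 cm.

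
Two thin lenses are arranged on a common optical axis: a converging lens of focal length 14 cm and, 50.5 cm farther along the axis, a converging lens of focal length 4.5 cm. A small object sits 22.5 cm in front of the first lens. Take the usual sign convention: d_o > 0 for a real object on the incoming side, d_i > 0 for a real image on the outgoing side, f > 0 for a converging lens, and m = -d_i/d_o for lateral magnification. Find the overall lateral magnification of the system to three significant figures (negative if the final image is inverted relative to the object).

Applying the thin-lens equation to the first lens, 1/14 = 1/22.5 + 1/d_i1, which gives d_i1 = 37.059 cm.
Its lateral magnification is m_1 = -d_i1/d_o1 = -(37.059)/22.5 = -1.6471.
Object distance for lens 2: d_o2 = 50.5 - 37.059 = 13.441 cm.
Applying the thin-lens equation again with f_2 = 4.5 cm and d_o2 = 13.441 cm gives d_i2 = 6.765 cm.
m_2 = -(6.765)/(13.441) = -0.5033.
Overall magnification: m = m_1 m_2 = 0.8289.

0.829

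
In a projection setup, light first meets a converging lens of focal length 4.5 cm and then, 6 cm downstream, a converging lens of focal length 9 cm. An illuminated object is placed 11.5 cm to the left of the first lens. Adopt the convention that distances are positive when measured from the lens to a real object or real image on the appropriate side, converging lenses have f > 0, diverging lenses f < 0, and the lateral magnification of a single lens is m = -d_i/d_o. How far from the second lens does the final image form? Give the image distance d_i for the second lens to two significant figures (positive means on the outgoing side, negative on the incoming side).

1.2 cm

First lens: d_i1 = 1/(1/4.5 - 1/11.5) = 7.393 cm.
This image would form 7.393 cm past lens 1, i.e. 1.393 cm beyond lens 2, so it is a virtual object for lens 2: d_o2 = 6 - 7.393 = -1.393 cm.
Second lens: d_i2 = 1/(1/9 - 1/(-1.393)) = 1.206 cm.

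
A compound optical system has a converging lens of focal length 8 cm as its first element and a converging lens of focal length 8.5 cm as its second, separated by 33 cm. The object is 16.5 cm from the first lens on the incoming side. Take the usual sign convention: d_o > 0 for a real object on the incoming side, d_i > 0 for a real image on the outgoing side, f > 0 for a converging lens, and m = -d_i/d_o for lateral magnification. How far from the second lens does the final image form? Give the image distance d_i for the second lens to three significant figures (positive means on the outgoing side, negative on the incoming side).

First lens: d_i1 = 1/(1/8 - 1/16.5) = 15.529 cm.
That image sits 17.471 cm in front of the second lens, so d_o2 = 17.471 cm.
Second lens: d_i2 = 1/(1/8.5 - 1/(17.471)) = 16.554 cm.

16.6 cm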